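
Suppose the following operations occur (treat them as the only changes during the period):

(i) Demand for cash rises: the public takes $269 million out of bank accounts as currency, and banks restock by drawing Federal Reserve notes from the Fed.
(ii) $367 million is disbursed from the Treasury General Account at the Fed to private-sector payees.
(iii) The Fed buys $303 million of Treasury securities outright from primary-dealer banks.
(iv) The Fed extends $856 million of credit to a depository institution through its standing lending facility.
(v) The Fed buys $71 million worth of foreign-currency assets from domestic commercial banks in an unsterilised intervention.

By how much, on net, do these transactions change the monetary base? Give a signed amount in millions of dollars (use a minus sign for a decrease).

+$1597 million

Currency withdrawal $269 million: just a shift between currency and reserves — both are base money → 0.
Government spending $367 million: a non-base liability converts back to reserves → +$367M.
OMO purchase (from banks) $303 million: Fed balance sheet expands → +$303M.
Discount-window loan $856 million: Fed balance sheet expands → +$856M.
FX purchase $71 million: Fed balance sheet expands → +$71M.
Net: 0 + 367 + 303 + 856 + 71 = +$1597 million.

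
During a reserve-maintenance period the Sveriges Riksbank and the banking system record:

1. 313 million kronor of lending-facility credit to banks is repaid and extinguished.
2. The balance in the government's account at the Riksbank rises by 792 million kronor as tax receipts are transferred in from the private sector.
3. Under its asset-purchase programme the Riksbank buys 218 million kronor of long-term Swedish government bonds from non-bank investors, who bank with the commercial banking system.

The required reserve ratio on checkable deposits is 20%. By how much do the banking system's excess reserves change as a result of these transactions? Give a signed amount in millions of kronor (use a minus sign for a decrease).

Discount-window repayment 313 million kronor: reserves −313M, deposits 0.
Government account inflow 792 million kronor: reserves −792M, deposits −792M.
Asset purchase (from non-banks) 218 million kronor: reserves +218M, deposits +218M.
Totals: Δreserves = −887M, Δdeposits = −574M.
Δrequired reserves = 20% × −574M = −114.8M.
Δexcess reserves = Δreserves − Δrequired = −887M − (−114.8M) = -772.2 million.

-772.2 million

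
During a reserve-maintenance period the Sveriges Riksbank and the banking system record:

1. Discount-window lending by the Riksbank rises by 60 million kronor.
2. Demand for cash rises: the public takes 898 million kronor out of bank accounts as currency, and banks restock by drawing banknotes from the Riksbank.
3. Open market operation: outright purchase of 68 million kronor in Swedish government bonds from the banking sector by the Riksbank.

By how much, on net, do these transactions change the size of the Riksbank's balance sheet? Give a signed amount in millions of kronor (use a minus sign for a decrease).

Discount-window loan 60 million kronor: a Riksbank asset is acquired → +60M.
Currency withdrawal 898 million kronor: only the composition of liabilities changes → 0.
OMO purchase (from banks) 68 million kronor: a Riksbank asset is acquired → +68M.
Net: 60 + 0 + 68 = +128 million.

+128 million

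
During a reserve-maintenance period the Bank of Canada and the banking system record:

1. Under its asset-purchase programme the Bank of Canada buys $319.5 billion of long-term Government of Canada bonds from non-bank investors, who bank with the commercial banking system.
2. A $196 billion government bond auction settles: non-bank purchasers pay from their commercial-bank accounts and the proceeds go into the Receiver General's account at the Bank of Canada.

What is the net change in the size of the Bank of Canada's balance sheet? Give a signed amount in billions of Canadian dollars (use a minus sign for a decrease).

+$319.5 billion

Asset purchase (from non-banks) $319.5 billion: a Bank of Canada asset is acquired → +$319.5B.
Government account inflow $196 billion: only the composition of liabilities changes → 0.
Net: 319.5 + 0 = +$319.5 billion.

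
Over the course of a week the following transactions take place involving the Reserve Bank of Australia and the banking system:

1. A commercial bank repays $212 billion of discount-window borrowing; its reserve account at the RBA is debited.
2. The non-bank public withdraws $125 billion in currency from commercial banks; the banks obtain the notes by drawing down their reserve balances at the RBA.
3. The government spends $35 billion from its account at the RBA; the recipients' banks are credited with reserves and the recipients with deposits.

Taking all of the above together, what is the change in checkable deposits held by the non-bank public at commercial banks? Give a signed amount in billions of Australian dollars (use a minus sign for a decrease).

RBA balance sheet:
  Assets:      Loans to banks −$212B
  Liabilities: Bank reserves −$302B, Currency in circulation +$125B, Government deposits −$35B
Commercial banking system:
  Assets:      Reserves at CB −$302B
  Liabilities: Checkable deposits −$90B, Borrowings from CB −$212B
So the change in checkable deposits held by the non-bank public at commercial banks is -$90 billion.

-$90 billion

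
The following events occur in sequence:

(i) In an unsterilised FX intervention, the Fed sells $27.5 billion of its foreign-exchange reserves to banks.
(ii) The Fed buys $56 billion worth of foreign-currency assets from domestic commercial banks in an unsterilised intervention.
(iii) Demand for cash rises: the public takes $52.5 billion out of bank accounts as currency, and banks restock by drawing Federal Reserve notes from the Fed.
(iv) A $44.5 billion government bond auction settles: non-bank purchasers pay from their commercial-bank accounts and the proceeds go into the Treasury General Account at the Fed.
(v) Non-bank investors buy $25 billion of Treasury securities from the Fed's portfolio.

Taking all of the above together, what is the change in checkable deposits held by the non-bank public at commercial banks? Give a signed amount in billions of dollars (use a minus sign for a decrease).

-$122 billion

Fed balance sheet:
  Assets:      Securities −$25B, Foreign assets +$28.5B
  Liabilities: Bank reserves −$93.5B, Currency in circulation +$52.5B, Government deposits +$44.5B
Commercial banking system:
  Assets:      Reserves at CB −$93.5B, Foreign assets −$28.5B
  Liabilities: Checkable deposits −$122B
So the change in checkable deposits held by the non-bank public at commercial banks is -$122 billion.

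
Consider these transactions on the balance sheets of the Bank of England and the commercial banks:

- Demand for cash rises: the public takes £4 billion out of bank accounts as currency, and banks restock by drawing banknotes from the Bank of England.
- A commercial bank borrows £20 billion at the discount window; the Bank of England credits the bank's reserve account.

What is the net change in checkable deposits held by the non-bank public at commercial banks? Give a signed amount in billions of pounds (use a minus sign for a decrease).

-£4 billion

Currency withdrawal £4 billion: non-bank counterparties' bank balances fall → −£4B.
Discount-window loan £20 billion: the counterparty is a bank, so public deposits are unchanged → 0.
Net: −4 + 0 = -£4 billion.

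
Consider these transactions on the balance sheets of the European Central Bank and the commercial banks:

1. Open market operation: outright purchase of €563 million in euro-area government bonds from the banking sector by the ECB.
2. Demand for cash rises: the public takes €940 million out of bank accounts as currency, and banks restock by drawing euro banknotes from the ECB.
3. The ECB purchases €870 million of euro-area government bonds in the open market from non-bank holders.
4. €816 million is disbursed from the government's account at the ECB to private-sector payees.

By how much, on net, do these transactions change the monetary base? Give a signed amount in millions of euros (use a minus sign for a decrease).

+€2249 million

OMO purchase (from banks) €563 million: ECB balance sheet expands → +€563M.
Currency withdrawal €940 million: just a shift between currency and reserves — both are base money → 0.
Asset purchase (from non-banks) €870 million: ECB balance sheet expands → +€870M.
Government spending €816 million: a non-base liability converts back to reserves → +€816M.
Net: 563 + 0 + 870 + 816 = +€2249 million.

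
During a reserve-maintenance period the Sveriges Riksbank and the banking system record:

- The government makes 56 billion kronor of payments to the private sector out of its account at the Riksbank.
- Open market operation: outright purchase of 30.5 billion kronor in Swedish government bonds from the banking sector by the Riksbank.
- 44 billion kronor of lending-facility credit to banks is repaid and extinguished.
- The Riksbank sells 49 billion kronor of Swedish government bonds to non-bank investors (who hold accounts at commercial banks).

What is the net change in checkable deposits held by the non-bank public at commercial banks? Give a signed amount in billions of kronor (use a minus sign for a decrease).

Government spending 56 billion kronor: non-bank counterparties' bank balances rise → +56B.
OMO purchase (from banks) 30.5 billion kronor: the counterparty is a bank, so public deposits are unchanged → 0.
Discount-window repayment 44 billion kronor: the counterparty is a bank, so public deposits are unchanged → 0.
Asset sale (to non-banks) 49 billion kronor: non-bank counterparties' bank balances fall → −49B.
Net: 56 + 0 + 0 − 49 = +7 billion.

+7 billion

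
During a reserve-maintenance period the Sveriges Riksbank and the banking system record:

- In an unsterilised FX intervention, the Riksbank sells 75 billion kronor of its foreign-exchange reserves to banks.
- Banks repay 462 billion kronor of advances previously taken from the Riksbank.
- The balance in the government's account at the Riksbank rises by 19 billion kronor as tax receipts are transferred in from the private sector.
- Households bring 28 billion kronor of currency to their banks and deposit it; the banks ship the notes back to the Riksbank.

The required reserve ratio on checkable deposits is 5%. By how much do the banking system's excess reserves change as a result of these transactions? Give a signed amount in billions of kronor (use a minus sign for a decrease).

-528.45 billion

FX sale 75 billion kronor: reserves −75B, deposits 0.
Discount-window repayment 462 billion kronor: reserves −462B, deposits 0.
Government account inflow 19 billion kronor: reserves −19B, deposits −19B.
Currency deposit 28 billion kronor: reserves +28B, deposits +28B.
Totals: Δreserves = −528B, Δdeposits = +9B.
Δrequired reserves = 5% × +9B = +0.45B.
Δexcess reserves = Δreserves − Δrequired = −528B − (+0.45B) = -528.45 billion.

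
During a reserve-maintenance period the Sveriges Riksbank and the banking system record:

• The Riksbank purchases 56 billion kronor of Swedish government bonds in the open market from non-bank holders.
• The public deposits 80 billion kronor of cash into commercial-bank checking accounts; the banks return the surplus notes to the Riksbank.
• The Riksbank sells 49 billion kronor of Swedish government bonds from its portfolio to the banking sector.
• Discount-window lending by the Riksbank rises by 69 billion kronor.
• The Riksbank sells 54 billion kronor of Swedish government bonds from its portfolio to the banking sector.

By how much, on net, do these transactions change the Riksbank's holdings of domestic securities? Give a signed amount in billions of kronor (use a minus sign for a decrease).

-47 billion

Asset purchase (from non-banks) 56 billion kronor: securities added to the Riksbank's portfolio → +56B.
Currency deposit 80 billion kronor: the Riksbank's securities portfolio is untouched → 0.
OMO sale (to banks) 49 billion kronor: securities removed from the Riksbank's portfolio → −49B.
Discount-window loan 69 billion kronor: the Riksbank's securities portfolio is untouched → 0.
OMO sale (to banks) 54 billion kronor: securities removed from the Riksbank's portfolio → −54B.
Net: 56 + 0 − 49 + 0 − 54 = -47 billion.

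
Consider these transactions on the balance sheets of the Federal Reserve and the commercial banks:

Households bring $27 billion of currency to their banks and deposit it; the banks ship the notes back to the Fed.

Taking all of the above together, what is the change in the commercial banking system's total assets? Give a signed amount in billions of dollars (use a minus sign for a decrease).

+$27 billion

Currency deposit $27 billion: bank balance sheets expand → +$27B.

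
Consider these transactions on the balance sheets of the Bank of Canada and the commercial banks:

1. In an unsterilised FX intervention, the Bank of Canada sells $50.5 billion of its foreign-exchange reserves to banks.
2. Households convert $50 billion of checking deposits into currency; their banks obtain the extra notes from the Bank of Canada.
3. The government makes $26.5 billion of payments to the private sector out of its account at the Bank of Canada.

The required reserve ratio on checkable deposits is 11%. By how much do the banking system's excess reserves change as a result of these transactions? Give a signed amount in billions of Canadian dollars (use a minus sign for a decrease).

-$71.415 billion

FX sale $50.5 billion: reserves −$50.5B, deposits 0.
Currency withdrawal $50 billion: reserves −$50B, deposits −$50B.
Government spending $26.5 billion: reserves +$26.5B, deposits +$26.5B.
Totals: Δreserves = −$74B, Δdeposits = −$23.5B.
Δrequired reserves = 11% × −$23.5B = −$2.585B.
Δexcess reserves = Δreserves − Δrequired = −$74B − (−$2.585B) = -$71.415 billion.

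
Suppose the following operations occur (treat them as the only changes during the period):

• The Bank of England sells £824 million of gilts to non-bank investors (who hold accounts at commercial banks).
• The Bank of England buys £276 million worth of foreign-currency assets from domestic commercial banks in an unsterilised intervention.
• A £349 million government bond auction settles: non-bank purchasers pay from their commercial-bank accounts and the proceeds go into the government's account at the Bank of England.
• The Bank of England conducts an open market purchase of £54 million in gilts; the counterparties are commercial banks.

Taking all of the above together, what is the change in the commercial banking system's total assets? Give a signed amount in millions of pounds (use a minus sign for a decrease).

Asset sale (to non-banks) £824 million: bank balance sheets shrink → −£824M.
FX purchase £276 million: just an asset swap on bank balance sheets → 0.
Government account inflow £349 million: bank balance sheets shrink → −£349M.
OMO purchase (from banks) £54 million: just an asset swap on bank balance sheets → 0.
Net: −824 + 0 − 349 + 0 = -£1173 million.

-£1173 million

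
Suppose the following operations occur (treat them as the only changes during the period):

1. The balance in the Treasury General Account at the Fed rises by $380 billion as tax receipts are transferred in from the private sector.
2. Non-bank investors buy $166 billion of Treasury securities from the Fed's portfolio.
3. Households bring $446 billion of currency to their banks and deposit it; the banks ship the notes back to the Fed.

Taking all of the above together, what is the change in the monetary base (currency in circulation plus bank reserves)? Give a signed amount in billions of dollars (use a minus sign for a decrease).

Fed balance sheet:
  Assets:      Securities −$166B
  Liabilities: Bank reserves −$100B, Currency in circulation −$446B, Government deposits +$380B
Monetary base = currency + reserves: −$446B + (−$100B) = -$546 billion.

-$546 billion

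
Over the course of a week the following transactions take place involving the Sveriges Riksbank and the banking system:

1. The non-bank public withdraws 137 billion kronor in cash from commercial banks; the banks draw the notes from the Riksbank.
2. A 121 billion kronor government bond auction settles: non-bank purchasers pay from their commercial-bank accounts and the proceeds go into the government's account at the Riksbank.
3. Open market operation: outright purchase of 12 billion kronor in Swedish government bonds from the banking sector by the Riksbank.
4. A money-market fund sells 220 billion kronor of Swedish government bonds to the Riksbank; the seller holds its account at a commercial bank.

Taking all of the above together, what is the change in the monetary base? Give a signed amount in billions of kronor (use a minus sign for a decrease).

+111 billion

Currency withdrawal 137 billion kronor: just a shift between currency and reserves — both are base money → 0.
Government account inflow 121 billion kronor: reserves shift to a non-base liability → −121B.
OMO purchase (from banks) 12 billion kronor: Riksbank balance sheet expands → +12B.
Asset purchase (from non-banks) 220 billion kronor: Riksbank balance sheet expands → +220B.
Net: 0 − 121 + 12 + 220 = +111 billion.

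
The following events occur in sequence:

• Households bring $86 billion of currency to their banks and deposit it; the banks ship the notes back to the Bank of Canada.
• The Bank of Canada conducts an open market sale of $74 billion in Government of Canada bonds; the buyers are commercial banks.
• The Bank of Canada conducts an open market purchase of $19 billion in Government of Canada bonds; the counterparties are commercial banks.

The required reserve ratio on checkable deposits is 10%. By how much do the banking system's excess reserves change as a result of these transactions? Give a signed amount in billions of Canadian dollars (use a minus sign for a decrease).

Currency deposit $86 billion: reserves +$86B, deposits +$86B.
OMO sale (to banks) $74 billion: reserves −$74B, deposits 0.
OMO purchase (from banks) $19 billion: reserves +$19B, deposits 0.
Totals: Δreserves = +$31B, Δdeposits = +$86B.
Δrequired reserves = 10% × +$86B = +$8.6B.
Δexcess reserves = Δreserves − Δrequired = +$31B − (+$8.6B) = +$22.4 billion.

+$22.4 billion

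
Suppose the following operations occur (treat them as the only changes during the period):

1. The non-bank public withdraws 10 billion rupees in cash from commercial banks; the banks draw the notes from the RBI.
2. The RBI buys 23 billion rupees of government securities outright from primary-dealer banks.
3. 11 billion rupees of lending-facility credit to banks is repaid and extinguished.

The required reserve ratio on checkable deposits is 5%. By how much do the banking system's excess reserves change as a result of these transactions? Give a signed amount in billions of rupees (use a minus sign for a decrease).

Currency withdrawal 10 billion rupees: reserves −10B, deposits −10B.
OMO purchase (from banks) 23 billion rupees: reserves +23B, deposits 0.
Discount-window repayment 11 billion rupees: reserves −11B, deposits 0.
Totals: Δreserves = +2B, Δdeposits = −10B.
Δrequired reserves = 5% × −10B = −0.5B.
Δexcess reserves = Δreserves − Δrequired = +2B − (−0.5B) = +2.5 billion.

+2.5 billion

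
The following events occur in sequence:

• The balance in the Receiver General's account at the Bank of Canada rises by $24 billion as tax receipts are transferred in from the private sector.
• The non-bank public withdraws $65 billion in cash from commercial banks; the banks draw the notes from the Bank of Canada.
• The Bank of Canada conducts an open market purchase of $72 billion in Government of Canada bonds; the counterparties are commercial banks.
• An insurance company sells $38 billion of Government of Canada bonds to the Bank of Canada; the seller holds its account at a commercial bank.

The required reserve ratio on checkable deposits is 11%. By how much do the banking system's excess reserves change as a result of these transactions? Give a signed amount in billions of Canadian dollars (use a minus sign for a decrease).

Government account inflow $24 billion: reserves −$24B, deposits −$24B.
Currency withdrawal $65 billion: reserves −$65B, deposits −$65B.
OMO purchase (from banks) $72 billion: reserves +$72B, deposits 0.
Asset purchase (from non-banks) $38 billion: reserves +$38B, deposits +$38B.
Totals: Δreserves = +$21B, Δdeposits = −$51B.
Δrequired reserves = 11% × −$51B = −$5.61B.
Δexcess reserves = Δreserves − Δrequired = +$21B − (−$5.61B) = +$26.61 billion.

+$26.61 billion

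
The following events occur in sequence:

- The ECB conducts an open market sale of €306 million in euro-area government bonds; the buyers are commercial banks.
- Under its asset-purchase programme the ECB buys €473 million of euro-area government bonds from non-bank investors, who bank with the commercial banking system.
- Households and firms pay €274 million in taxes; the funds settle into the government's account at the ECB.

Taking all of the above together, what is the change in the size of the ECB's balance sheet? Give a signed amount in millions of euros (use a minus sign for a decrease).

+€167 million

ECB balance sheet:
  Assets:      Securities +€167M
  Liabilities: Bank reserves −€107M, Government deposits +€274M
Change in total ECB assets = +€167 million.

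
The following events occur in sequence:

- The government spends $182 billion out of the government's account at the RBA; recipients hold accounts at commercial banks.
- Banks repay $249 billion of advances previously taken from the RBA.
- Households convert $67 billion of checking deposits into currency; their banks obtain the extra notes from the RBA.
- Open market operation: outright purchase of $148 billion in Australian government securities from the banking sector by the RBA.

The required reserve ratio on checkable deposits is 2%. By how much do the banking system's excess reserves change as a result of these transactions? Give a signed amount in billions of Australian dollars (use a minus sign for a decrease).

+$11.7 billion

Government spending $182 billion: reserves +$182B, deposits +$182B.
Discount-window repayment $249 billion: reserves −$249B, deposits 0.
Currency withdrawal $67 billion: reserves −$67B, deposits −$67B.
OMO purchase (from banks) $148 billion: reserves +$148B, deposits 0.
Totals: Δreserves = +$14B, Δdeposits = +$115B.
Δrequired reserves = 2% × +$115B = +$2.3B.
Δexcess reserves = Δreserves − Δrequired = +$14B − (+$2.3B) = +$11.7 billion.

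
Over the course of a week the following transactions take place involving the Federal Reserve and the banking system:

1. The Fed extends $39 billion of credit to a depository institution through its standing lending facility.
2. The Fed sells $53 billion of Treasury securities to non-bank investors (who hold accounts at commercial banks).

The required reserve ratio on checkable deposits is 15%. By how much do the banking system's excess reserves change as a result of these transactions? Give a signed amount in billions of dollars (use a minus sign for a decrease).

Discount-window loan $39 billion: reserves +$39B, deposits 0.
Asset sale (to non-banks) $53 billion: reserves −$53B, deposits −$53B.
Totals: Δreserves = −$14B, Δdeposits = −$53B.
Δrequired reserves = 15% × −$53B = −$7.95B.
Δexcess reserves = Δreserves − Δrequired = −$14B − (−$7.95B) = -$6.05 billion.

-$6.05 billion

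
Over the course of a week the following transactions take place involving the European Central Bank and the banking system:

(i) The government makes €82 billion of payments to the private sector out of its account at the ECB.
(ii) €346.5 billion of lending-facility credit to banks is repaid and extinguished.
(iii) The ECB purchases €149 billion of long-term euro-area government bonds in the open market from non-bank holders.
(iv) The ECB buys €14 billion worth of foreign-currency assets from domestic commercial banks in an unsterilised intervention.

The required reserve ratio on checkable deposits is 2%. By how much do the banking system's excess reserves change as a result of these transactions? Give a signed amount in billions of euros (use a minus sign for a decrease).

-€106.12 billion

Government spending €82 billion: reserves +€82B, deposits +€82B.
Discount-window repayment €346.5 billion: reserves −€346.5B, deposits 0.
Asset purchase (from non-banks) €149 billion: reserves +€149B, deposits +€149B.
FX purchase €14 billion: reserves +€14B, deposits 0.
Totals: Δreserves = −€101.5B, Δdeposits = +€231B.
Δrequired reserves = 2% × +€231B = +€4.62B.
Δexcess reserves = Δreserves − Δrequired = −€101.5B − (+€4.62B) = -€106.12 billion.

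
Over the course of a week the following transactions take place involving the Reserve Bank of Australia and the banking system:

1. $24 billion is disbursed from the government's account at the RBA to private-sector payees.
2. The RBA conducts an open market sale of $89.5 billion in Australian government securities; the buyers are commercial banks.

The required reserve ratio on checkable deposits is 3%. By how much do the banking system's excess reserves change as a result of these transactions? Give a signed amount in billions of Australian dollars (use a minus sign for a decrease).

-$66.22 billion

Government spending $24 billion: reserves +$24B, deposits +$24B.
OMO sale (to banks) $89.5 billion: reserves −$89.5B, deposits 0.
Totals: Δreserves = −$65.5B, Δdeposits = +$24B.
Δrequired reserves = 3% × +$24B = +$0.72B.
Δexcess reserves = Δreserves − Δrequired = −$65.5B − (+$0.72B) = -$66.22 billion.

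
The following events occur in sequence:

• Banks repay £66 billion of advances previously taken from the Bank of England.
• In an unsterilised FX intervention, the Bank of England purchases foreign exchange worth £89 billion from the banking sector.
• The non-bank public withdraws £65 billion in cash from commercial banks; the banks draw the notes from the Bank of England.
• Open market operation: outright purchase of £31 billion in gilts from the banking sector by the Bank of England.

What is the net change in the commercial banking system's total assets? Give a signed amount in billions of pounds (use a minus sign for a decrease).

Bank of England balance sheet:
  Assets:      Securities +£31B, Loans to banks −£66B, Foreign assets +£89B
  Liabilities: Bank reserves −£11B, Currency in circulation +£65B
Commercial banking system:
  Assets:      Reserves at CB −£11B, Securities −£31B, Foreign assets −£89B
  Liabilities: Checkable deposits −£65B, Borrowings from CB −£66B
Change in total bank assets = -£131 billion.

-£131 billion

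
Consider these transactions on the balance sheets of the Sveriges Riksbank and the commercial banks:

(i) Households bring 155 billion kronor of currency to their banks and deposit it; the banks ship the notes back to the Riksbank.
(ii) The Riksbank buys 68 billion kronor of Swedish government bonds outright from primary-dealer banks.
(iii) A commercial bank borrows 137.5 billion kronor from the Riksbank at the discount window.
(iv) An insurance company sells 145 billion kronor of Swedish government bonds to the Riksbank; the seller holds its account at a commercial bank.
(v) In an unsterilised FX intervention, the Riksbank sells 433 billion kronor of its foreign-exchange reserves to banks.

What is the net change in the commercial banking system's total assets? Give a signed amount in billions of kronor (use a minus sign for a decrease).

Currency deposit 155 billion kronor: bank balance sheets expand → +155B.
OMO purchase (from banks) 68 billion kronor: just an asset swap on bank balance sheets → 0.
Discount-window loan 137.5 billion kronor: bank balance sheets expand → +137.5B.
Asset purchase (from non-banks) 145 billion kronor: bank balance sheets expand → +145B.
FX sale 433 billion kronor: just an asset swap on bank balance sheets → 0.
Net: 155 + 0 + 137.5 + 145 + 0 = +437.5 billion.

+437.5 billion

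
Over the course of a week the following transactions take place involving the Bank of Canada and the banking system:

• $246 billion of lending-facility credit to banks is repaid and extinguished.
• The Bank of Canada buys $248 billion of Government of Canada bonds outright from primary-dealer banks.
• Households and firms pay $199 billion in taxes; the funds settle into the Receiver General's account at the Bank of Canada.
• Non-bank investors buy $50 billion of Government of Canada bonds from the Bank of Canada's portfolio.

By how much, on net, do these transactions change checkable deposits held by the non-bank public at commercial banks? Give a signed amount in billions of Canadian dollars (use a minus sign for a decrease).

Bank of Canada balance sheet:
  Assets:      Securities +$198B, Loans to banks −$246B
  Liabilities: Bank reserves −$247B, Government deposits +$199B
Commercial banking system:
  Assets:      Reserves at CB −$247B, Securities −$248B
  Liabilities: Checkable deposits −$249B, Borrowings from CB −$246B
So the change in checkable deposits held by the non-bank public at commercial banks is -$249 billion.

-$249 billion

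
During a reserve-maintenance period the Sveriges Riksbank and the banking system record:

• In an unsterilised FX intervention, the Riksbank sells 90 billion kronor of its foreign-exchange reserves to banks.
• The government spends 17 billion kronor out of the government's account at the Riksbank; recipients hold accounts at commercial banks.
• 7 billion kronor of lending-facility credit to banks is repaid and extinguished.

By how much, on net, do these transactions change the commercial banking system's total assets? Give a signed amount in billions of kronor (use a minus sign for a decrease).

FX sale 90 billion kronor: just an asset swap on bank balance sheets → 0.
Government spending 17 billion kronor: bank balance sheets expand → +17B.
Discount-window repayment 7 billion kronor: bank balance sheets shrink → −7B.
Net: 0 + 17 − 7 = +10 billion.

+10 billion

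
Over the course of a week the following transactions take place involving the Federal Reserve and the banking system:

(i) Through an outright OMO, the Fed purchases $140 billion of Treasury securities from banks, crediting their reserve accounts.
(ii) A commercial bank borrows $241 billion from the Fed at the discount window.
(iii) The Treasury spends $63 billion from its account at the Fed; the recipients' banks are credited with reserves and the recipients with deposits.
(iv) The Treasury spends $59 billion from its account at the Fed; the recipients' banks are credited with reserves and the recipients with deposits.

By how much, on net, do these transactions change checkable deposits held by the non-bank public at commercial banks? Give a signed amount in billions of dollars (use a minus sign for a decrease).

+$122 billion

OMO purchase (from banks) $140 billion: the counterparty is a bank, so public deposits are unchanged → 0.
Discount-window loan $241 billion: the counterparty is a bank, so public deposits are unchanged → 0.
Government spending $63 billion: non-bank counterparties' bank balances rise → +$63B.
Government spending $59 billion: non-bank counterparties' bank balances rise → +$59B.
Net: 0 + 0 + 63 + 59 = +$122 billion.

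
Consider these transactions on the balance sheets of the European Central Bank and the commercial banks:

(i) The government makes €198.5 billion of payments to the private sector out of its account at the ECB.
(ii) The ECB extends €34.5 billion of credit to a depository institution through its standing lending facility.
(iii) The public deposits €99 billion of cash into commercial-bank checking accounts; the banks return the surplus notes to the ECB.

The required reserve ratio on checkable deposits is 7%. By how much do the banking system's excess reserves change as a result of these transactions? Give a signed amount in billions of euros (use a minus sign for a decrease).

+€311.175 billion

Government spending €198.5 billion: reserves +€198.5B, deposits +€198.5B.
Discount-window loan €34.5 billion: reserves +€34.5B, deposits 0.
Currency deposit €99 billion: reserves +€99B, deposits +€99B.
Totals: Δreserves = +€332B, Δdeposits = +€297.5B.
Δrequired reserves = 7% × +€297.5B = +€20.825B.
Δexcess reserves = Δreserves − Δrequired = +€332B − (+€20.825B) = +€311.175 billion.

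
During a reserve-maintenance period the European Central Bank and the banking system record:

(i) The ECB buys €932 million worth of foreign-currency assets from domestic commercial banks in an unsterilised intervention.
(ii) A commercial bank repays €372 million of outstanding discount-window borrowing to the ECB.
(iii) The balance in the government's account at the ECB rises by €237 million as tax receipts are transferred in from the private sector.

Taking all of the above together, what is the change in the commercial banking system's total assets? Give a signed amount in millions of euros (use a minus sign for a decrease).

-€609 million

FX purchase €932 million: just an asset swap on bank balance sheets → 0.
Discount-window repayment €372 million: bank balance sheets shrink → −€372M.
Government account inflow €237 million: bank balance sheets shrink → −€237M.
Net: 0 − 372 − 237 = -€609 million.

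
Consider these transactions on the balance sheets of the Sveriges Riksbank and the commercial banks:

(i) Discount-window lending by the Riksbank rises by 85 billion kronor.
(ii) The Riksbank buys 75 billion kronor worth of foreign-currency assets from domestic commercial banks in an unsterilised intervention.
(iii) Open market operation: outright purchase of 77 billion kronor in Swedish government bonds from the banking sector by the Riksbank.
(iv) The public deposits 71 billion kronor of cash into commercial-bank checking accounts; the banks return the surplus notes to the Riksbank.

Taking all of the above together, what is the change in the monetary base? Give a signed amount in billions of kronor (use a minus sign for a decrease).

+237 billion

Discount-window loan 85 billion kronor: Riksbank balance sheet expands → +85B.
FX purchase 75 billion kronor: Riksbank balance sheet expands → +75B.
OMO purchase (from banks) 77 billion kronor: Riksbank balance sheet expands → +77B.
Currency deposit 71 billion kronor: just a shift between currency and reserves — both are base money → 0.
Net: 85 + 75 + 77 + 0 = +237 billion.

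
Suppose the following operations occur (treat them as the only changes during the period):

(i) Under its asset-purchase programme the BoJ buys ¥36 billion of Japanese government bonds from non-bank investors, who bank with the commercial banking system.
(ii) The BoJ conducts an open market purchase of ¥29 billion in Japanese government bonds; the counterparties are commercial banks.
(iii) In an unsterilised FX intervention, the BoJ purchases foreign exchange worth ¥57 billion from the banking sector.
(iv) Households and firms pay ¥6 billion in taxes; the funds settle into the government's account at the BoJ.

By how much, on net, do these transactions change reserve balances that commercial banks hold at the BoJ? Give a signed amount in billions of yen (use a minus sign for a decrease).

Asset purchase (from non-banks) ¥36 billion: the BoJ pays by crediting reserve accounts → +¥36B.
OMO purchase (from banks) ¥29 billion: the BoJ pays by crediting reserve accounts → +¥29B.
FX purchase ¥57 billion: the BoJ pays by crediting reserve accounts → +¥57B.
Government account inflow ¥6 billion: funds move from bank reserves into the government account → −¥6B.
Net: 36 + 29 + 57 − 6 = +¥116 billion.

+¥116 billion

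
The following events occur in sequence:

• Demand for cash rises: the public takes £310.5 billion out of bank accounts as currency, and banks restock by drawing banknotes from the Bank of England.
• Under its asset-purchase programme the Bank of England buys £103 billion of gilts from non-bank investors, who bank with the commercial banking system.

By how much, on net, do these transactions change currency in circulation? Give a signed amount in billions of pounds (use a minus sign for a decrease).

+£310.5 billion

Currency withdrawal £310.5 billion: notes leave the central bank → +£310.5B.
Asset purchase (from non-banks) £103 billion: no currency enters or leaves circulation → 0.
Net: 310.5 + 0 = +£310.5 billion.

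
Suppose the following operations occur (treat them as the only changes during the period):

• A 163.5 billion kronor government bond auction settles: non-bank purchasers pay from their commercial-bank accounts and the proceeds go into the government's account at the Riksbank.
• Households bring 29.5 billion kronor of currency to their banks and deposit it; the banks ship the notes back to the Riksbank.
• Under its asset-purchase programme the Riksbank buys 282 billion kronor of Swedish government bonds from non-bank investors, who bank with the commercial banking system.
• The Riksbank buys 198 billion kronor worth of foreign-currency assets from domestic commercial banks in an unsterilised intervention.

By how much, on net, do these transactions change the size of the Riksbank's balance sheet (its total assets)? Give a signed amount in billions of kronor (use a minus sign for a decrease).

Riksbank balance sheet:
  Assets:      Securities +282B, Foreign assets +198B
  Liabilities: Bank reserves +346B, Currency in circulation −29.5B, Government deposits +163.5B
Change in total Riksbank assets = +480 billion.

+480 billion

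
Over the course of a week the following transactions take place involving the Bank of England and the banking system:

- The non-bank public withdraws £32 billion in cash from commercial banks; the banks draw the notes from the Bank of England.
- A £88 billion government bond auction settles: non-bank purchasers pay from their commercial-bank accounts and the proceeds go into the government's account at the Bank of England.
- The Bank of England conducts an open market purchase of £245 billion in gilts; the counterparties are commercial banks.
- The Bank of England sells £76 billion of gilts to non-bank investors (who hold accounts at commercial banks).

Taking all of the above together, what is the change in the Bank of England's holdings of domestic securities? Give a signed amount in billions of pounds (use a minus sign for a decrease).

+£169 billion

Currency withdrawal £32 billion: the Bank of England's securities portfolio is untouched → 0.
Government account inflow £88 billion: the Bank of England's securities portfolio is untouched → 0.
OMO purchase (from banks) £245 billion: securities added to the Bank of England's portfolio → +£245B.
Asset sale (to non-banks) £76 billion: securities removed from the Bank of England's portfolio → −£76B.
Net: 0 + 0 + 245 − 76 = +£169 billion.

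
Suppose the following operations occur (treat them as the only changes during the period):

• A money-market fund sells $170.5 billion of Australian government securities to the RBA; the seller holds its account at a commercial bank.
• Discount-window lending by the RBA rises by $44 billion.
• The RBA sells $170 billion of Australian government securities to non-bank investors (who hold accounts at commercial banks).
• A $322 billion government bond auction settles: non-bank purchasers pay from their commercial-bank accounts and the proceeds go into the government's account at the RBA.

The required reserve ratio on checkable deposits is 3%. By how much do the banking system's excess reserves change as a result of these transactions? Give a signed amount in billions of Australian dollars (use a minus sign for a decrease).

-$267.855 billion

Asset purchase (from non-banks) $170.5 billion: reserves +$170.5B, deposits +$170.5B.
Discount-window loan $44 billion: reserves +$44B, deposits 0.
Asset sale (to non-banks) $170 billion: reserves −$170B, deposits −$170B.
Government account inflow $322 billion: reserves −$322B, deposits −$322B.
Totals: Δreserves = −$277.5B, Δdeposits = −$321.5B.
Δrequired reserves = 3% × −$321.5B = −$9.645B.
Δexcess reserves = Δreserves − Δrequired = −$277.5B − (−$9.645B) = -$267.855 billion.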